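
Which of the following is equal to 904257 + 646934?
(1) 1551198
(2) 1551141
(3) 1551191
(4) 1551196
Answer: 3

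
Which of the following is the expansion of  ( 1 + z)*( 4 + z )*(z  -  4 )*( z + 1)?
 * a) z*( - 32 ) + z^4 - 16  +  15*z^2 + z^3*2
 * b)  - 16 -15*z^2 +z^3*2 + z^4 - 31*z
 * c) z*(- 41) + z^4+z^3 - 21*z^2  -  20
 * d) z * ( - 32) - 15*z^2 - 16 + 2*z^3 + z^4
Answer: d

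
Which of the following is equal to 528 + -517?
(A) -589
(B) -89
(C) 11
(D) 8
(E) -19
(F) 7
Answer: C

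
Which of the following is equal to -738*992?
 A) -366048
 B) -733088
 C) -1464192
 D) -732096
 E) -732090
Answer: D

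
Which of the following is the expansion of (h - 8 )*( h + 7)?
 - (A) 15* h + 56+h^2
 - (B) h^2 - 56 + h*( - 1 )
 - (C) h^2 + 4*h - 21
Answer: B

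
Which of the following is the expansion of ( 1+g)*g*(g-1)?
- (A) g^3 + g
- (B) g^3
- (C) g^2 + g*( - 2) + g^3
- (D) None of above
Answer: D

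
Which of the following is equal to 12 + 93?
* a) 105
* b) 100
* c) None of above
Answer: a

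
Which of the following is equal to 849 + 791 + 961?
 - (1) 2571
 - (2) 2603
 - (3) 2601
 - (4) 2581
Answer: 3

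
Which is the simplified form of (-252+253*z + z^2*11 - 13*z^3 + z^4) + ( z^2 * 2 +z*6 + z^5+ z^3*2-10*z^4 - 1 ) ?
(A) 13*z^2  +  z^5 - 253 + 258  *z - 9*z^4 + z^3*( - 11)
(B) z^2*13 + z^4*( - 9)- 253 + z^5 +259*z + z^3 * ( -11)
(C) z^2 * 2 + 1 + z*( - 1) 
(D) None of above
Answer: B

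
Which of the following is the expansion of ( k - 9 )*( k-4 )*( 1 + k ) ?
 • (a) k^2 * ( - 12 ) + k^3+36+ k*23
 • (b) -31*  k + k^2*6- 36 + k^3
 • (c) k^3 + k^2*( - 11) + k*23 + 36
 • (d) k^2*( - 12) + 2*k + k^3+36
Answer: a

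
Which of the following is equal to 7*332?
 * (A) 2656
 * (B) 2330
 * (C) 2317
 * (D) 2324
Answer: D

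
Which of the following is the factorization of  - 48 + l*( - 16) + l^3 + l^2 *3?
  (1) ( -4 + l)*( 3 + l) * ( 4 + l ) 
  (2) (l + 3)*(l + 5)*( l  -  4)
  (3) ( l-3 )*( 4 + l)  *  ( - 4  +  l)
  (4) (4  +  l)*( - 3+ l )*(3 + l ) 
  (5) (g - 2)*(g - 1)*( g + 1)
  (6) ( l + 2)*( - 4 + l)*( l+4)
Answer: 1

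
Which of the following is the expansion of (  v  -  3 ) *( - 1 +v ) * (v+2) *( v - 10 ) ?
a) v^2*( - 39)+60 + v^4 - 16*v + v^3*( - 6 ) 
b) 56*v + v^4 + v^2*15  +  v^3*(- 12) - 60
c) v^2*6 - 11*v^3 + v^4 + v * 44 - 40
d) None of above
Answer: b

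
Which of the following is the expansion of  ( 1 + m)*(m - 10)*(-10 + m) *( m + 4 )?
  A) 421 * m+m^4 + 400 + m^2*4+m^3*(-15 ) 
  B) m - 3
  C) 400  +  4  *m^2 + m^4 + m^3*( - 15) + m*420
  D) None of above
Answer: C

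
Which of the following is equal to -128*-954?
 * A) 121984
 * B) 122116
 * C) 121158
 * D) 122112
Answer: D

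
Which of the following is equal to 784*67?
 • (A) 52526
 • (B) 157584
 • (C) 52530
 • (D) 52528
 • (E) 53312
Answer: D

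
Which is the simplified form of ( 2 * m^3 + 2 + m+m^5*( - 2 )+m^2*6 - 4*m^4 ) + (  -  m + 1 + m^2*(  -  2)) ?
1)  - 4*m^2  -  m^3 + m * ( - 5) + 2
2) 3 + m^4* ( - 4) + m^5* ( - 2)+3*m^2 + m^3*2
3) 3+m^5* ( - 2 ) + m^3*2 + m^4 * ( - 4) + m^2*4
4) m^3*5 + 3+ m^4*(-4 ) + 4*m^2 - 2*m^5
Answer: 3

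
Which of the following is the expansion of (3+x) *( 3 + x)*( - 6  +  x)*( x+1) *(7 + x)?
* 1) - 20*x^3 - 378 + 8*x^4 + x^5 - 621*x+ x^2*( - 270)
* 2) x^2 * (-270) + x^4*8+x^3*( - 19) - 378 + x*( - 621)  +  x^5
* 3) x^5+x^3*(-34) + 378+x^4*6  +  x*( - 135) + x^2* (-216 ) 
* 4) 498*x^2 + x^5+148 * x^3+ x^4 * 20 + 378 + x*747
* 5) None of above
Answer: 1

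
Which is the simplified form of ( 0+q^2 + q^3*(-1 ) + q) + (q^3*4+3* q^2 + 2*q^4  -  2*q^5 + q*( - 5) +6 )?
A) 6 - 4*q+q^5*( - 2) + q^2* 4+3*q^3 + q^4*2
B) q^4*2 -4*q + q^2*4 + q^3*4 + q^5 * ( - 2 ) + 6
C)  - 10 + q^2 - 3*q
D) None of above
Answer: A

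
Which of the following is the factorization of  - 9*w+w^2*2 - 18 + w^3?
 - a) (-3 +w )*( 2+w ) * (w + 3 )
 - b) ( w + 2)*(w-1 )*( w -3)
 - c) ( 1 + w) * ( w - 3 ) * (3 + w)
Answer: a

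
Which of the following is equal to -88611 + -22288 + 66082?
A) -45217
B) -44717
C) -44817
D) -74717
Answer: C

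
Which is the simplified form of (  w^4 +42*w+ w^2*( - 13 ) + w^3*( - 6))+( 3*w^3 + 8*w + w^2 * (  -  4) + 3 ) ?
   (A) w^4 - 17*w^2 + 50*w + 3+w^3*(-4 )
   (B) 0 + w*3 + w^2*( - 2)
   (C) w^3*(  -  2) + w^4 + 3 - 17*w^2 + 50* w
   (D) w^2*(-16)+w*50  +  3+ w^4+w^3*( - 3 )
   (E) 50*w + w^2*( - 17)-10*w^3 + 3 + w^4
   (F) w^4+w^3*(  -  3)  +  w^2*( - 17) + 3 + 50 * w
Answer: F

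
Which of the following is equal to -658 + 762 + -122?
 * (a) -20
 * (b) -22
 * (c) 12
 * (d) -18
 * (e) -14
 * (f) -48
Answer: d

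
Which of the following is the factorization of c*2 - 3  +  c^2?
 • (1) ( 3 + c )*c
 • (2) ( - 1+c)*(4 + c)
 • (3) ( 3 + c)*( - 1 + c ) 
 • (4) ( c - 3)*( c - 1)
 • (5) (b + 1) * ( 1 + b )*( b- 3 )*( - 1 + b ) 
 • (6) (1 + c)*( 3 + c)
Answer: 3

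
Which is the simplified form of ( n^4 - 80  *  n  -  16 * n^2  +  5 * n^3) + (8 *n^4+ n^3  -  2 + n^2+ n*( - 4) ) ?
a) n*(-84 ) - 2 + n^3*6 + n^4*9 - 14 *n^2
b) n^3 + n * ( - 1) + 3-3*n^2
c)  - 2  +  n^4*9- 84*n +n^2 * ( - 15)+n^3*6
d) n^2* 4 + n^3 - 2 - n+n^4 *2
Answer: c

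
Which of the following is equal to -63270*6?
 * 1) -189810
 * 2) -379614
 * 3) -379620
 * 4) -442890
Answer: 3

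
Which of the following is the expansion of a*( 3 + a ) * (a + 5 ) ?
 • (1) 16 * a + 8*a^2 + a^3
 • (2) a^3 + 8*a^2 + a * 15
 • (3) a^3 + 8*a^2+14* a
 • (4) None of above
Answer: 2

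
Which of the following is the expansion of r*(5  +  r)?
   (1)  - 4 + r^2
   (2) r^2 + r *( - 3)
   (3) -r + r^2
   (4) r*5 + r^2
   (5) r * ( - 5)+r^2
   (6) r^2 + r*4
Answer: 4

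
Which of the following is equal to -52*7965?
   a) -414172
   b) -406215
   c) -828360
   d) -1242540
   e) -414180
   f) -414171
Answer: e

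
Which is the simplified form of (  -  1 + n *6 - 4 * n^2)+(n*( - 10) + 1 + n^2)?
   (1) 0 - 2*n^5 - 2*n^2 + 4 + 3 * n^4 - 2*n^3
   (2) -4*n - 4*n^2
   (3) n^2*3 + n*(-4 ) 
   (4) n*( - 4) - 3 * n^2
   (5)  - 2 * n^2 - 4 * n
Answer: 4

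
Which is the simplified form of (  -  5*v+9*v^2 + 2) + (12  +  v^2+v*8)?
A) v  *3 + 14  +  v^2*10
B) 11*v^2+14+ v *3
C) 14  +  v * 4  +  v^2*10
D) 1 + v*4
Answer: A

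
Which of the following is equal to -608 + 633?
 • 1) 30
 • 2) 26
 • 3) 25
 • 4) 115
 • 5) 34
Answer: 3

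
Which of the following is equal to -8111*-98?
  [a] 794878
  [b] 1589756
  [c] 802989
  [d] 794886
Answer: a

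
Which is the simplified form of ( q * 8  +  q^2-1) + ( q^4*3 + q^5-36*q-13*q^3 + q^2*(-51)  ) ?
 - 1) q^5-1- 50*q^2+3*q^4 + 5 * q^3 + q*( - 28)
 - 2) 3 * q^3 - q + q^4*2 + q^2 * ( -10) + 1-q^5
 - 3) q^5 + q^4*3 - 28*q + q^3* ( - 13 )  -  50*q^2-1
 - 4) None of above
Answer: 3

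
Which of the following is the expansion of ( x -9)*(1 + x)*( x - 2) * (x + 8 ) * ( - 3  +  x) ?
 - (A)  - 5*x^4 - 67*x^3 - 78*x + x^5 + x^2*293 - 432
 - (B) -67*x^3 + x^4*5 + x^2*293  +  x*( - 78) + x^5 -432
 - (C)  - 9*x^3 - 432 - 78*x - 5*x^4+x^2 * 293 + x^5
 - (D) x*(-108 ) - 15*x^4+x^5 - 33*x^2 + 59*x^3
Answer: A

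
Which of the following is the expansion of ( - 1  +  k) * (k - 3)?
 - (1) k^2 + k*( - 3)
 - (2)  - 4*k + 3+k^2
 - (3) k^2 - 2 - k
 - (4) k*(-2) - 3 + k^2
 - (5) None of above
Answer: 2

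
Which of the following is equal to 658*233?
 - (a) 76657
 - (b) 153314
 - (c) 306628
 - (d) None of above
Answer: b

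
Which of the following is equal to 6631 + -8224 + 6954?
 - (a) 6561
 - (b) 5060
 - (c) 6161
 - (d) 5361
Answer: d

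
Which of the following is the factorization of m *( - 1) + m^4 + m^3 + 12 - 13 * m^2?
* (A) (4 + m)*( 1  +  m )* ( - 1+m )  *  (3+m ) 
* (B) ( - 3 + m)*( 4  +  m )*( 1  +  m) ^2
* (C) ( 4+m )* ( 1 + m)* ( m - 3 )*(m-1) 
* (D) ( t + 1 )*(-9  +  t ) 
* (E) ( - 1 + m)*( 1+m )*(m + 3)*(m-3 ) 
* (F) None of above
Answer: C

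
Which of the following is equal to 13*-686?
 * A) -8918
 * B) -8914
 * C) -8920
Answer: A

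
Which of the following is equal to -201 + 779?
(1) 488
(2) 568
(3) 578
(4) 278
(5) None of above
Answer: 3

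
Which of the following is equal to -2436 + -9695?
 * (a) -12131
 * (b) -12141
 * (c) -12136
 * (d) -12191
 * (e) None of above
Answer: a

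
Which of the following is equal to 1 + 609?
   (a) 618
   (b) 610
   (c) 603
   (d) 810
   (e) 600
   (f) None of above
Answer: b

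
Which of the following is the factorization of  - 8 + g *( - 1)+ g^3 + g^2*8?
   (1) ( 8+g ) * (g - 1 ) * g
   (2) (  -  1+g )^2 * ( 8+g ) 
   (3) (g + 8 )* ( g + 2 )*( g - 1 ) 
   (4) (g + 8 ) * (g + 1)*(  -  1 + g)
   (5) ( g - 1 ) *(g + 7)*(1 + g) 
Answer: 4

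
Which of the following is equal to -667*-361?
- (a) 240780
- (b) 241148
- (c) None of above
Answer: c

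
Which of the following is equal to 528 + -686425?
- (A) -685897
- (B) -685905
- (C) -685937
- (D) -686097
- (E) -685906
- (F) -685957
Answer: A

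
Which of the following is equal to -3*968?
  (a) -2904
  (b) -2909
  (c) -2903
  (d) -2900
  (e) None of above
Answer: a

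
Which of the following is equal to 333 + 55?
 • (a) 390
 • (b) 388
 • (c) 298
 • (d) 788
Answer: b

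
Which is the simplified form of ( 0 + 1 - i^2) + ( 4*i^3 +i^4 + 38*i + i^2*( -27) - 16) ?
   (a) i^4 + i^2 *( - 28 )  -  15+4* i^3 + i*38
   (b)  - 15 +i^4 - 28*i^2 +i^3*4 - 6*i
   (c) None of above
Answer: a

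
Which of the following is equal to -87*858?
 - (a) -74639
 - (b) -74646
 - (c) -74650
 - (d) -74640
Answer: b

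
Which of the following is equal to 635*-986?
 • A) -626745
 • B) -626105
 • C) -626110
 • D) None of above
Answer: C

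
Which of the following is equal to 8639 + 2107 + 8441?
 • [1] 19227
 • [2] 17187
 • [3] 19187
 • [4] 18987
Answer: 3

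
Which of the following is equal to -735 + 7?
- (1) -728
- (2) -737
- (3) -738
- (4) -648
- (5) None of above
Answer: 1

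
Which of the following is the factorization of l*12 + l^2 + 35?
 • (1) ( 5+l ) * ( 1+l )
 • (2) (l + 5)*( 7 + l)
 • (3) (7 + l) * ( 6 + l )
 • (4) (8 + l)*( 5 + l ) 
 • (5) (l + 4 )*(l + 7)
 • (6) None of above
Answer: 2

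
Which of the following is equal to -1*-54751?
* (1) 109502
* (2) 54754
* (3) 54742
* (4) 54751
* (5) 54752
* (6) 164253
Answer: 4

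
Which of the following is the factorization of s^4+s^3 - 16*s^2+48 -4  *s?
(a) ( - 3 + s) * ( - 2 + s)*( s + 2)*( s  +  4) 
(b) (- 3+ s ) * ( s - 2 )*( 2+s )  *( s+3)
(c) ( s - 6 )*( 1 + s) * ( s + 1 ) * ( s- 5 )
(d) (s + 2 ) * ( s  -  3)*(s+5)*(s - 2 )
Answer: a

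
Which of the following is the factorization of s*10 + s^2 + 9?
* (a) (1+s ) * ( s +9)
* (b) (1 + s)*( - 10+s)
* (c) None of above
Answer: a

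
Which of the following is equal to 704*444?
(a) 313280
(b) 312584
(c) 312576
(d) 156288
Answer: c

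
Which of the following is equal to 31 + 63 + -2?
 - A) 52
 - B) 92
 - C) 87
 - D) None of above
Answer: B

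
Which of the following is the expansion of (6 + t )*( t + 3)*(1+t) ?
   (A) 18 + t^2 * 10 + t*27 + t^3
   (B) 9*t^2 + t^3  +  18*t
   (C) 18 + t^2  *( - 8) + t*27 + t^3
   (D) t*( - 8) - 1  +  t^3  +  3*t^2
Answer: A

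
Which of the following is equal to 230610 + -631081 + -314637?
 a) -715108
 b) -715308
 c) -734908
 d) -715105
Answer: a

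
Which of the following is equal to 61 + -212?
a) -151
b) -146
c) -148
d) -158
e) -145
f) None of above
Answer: a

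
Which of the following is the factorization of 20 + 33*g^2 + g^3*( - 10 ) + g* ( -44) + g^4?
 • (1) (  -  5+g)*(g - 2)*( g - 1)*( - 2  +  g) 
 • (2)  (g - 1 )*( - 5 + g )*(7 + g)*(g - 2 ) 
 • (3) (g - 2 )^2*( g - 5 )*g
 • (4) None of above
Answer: 1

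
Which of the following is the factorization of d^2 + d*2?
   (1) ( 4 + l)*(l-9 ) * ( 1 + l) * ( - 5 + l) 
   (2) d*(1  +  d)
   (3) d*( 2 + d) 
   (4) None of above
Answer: 3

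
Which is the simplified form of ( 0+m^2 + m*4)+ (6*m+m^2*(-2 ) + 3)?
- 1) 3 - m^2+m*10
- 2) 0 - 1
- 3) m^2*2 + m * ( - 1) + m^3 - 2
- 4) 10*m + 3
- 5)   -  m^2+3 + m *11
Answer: 1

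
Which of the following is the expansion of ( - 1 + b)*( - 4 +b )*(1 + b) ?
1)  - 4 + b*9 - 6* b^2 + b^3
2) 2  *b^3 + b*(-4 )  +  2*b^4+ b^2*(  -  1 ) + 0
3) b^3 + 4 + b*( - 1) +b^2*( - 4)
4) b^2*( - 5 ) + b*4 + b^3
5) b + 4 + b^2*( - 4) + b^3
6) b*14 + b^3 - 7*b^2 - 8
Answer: 3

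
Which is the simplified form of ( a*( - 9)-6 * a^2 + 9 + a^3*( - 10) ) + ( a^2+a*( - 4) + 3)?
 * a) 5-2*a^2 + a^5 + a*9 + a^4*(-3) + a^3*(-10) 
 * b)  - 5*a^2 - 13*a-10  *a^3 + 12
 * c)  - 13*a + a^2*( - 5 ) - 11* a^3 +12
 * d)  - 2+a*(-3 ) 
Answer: b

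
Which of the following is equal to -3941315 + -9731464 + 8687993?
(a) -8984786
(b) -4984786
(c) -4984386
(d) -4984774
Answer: b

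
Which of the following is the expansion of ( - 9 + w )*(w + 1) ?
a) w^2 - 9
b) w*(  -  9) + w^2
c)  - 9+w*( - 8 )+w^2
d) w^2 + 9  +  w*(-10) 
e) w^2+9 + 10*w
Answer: c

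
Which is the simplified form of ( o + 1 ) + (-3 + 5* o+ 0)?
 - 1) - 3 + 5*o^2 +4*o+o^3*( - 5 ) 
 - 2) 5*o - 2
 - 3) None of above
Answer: 3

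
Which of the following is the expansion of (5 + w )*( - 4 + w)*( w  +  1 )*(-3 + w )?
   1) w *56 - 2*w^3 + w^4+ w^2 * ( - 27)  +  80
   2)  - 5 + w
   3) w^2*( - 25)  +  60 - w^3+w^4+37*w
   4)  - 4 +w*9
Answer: 3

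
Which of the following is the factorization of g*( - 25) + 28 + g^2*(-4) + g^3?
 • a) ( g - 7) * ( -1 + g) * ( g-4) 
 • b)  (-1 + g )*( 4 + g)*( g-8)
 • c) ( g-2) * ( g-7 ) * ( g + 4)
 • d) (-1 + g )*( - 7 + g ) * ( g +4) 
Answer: d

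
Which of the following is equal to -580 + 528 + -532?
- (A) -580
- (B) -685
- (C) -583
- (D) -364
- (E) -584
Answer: E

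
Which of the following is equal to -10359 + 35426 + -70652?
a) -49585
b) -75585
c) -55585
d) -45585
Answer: d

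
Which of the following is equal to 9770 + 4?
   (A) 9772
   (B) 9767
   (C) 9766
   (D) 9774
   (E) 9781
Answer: D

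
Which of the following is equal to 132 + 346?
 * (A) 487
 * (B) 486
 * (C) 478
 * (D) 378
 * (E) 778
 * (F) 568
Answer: C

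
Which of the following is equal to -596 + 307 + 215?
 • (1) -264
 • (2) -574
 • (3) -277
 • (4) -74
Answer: 4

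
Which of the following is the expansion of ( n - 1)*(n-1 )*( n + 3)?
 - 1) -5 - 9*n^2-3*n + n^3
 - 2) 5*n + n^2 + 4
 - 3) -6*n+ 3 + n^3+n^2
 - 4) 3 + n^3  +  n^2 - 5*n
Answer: 4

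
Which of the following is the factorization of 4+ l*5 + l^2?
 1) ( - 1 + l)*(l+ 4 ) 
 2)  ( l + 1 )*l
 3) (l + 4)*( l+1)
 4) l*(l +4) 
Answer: 3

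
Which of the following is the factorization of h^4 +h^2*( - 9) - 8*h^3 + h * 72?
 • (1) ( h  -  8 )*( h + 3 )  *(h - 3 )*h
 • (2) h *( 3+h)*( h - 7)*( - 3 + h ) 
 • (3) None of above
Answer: 1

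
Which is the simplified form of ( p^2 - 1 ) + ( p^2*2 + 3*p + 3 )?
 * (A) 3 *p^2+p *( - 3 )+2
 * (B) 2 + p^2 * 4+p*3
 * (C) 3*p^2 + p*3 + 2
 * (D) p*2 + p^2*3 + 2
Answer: C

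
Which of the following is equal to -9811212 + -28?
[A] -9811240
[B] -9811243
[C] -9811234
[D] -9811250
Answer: A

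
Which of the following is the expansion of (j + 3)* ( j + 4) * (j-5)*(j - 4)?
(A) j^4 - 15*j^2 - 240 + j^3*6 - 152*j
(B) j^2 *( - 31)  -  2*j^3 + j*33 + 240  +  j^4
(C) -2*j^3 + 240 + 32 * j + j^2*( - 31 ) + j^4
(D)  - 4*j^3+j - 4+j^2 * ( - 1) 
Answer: C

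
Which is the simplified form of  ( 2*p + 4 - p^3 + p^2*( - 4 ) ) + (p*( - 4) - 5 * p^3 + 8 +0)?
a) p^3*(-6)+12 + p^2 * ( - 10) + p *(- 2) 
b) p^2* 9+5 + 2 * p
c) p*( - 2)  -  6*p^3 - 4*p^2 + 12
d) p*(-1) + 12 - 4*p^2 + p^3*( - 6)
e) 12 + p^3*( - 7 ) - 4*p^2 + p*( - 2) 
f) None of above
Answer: c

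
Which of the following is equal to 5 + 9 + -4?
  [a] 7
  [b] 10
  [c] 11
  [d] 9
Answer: b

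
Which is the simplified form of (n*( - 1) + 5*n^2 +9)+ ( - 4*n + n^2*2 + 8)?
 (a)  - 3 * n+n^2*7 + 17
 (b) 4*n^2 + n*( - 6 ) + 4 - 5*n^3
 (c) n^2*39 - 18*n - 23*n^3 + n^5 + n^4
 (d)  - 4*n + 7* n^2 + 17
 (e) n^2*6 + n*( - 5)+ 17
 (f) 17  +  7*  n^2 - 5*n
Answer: f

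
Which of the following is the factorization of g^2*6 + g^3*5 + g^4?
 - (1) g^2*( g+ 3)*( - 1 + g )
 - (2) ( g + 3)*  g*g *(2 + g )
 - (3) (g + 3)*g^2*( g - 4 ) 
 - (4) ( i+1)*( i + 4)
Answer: 2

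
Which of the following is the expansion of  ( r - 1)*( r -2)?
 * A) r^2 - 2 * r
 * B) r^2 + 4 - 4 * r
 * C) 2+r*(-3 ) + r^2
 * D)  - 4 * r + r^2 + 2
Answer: C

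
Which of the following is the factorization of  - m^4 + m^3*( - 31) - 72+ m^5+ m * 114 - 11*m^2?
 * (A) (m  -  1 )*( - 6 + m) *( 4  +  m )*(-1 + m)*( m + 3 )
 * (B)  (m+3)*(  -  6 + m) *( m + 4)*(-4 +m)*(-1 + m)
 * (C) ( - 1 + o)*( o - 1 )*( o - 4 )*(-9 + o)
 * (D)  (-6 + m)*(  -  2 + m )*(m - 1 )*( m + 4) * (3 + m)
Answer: A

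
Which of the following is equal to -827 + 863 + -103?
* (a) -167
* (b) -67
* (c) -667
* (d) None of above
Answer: b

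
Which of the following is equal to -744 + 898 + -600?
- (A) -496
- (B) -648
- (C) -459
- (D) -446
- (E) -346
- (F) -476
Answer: D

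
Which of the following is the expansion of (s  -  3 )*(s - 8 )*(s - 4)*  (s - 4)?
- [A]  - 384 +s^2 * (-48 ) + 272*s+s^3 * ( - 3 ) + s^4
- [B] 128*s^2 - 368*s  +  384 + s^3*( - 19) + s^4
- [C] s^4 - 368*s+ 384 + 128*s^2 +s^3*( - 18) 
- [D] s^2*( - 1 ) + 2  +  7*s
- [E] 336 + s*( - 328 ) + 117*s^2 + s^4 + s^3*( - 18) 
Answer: B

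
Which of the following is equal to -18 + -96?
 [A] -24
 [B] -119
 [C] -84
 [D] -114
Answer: D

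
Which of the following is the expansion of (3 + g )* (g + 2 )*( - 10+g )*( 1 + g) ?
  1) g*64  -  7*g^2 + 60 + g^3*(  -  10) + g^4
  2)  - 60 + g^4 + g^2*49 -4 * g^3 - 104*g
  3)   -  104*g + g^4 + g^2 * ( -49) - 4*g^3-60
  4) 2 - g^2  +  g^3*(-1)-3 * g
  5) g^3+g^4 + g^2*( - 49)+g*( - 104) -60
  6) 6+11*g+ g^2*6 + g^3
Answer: 3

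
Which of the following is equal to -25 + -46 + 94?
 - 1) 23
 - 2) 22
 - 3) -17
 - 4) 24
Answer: 1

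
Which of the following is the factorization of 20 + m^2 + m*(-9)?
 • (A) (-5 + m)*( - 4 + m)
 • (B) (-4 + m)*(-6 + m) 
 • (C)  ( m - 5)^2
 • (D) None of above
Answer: A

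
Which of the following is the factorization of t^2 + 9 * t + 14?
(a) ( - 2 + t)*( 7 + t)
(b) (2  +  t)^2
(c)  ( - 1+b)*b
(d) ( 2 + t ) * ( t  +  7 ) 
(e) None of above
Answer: d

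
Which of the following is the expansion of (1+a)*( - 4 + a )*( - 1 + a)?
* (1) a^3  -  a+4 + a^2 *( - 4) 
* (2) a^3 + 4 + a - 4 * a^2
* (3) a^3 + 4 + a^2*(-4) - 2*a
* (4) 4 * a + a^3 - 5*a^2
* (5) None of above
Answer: 1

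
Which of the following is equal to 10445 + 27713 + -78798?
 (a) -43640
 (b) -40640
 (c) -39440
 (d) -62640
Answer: b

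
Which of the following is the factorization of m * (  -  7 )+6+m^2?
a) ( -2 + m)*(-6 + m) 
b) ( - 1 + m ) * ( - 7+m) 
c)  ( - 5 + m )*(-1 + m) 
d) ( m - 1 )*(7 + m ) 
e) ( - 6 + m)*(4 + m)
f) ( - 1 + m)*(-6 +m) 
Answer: f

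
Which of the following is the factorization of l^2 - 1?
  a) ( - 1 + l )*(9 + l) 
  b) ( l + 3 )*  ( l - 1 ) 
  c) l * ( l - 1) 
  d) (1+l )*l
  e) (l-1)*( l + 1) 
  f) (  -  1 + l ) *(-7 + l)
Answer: e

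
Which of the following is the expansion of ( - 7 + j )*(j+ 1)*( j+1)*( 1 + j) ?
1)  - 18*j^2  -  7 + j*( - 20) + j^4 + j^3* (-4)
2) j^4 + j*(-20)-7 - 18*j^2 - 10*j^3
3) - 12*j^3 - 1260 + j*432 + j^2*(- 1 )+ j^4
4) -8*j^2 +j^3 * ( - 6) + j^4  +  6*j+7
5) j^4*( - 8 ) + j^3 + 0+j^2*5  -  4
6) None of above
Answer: 1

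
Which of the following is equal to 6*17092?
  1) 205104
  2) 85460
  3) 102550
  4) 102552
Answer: 4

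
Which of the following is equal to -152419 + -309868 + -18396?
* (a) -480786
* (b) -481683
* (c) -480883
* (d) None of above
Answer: d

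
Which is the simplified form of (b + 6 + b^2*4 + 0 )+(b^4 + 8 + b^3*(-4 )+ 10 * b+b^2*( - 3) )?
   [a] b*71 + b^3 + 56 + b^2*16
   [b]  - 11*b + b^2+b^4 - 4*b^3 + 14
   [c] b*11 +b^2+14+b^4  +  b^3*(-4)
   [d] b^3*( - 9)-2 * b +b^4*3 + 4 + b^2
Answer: c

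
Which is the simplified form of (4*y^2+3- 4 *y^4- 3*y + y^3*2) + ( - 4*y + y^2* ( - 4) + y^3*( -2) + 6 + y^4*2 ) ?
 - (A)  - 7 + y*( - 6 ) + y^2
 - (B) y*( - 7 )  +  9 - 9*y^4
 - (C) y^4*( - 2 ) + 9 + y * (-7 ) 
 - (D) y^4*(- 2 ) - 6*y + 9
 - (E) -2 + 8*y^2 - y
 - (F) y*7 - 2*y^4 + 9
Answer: C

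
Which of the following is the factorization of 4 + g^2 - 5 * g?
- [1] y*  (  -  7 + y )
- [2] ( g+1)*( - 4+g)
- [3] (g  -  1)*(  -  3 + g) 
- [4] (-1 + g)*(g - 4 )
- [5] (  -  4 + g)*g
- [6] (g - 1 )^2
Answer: 4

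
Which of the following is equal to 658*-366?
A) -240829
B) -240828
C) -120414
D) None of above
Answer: B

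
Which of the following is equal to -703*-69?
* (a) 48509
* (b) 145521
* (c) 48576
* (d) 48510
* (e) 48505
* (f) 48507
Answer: f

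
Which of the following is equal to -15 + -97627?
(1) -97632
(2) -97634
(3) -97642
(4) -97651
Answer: 3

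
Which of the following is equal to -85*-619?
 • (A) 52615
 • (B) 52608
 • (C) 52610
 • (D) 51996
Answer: A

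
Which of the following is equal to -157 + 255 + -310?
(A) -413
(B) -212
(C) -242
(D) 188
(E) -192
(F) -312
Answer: B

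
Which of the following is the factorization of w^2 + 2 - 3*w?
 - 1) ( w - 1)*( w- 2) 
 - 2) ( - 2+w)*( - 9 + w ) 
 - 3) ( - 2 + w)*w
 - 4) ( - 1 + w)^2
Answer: 1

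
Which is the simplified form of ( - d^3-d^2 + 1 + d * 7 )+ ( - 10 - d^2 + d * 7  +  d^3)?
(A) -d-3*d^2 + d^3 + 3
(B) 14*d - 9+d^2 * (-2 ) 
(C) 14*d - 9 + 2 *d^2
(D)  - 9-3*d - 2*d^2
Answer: B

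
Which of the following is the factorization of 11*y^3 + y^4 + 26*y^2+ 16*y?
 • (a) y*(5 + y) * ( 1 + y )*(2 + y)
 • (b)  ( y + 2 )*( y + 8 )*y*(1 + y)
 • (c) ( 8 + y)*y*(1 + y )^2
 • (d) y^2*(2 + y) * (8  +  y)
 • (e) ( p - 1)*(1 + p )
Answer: b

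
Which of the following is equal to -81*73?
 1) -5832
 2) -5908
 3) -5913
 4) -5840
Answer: 3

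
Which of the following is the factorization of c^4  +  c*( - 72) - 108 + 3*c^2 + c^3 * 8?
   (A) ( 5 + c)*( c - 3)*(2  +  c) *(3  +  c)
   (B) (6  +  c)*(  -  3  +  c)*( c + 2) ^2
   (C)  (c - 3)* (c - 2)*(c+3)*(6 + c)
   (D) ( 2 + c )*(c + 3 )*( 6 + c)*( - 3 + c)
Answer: D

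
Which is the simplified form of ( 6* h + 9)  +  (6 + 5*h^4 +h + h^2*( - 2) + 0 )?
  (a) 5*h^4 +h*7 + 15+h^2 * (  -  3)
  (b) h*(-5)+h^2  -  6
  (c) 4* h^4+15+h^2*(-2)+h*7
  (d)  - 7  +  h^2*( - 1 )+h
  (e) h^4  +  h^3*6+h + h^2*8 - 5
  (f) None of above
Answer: f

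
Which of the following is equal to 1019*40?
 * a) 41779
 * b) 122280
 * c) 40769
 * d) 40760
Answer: d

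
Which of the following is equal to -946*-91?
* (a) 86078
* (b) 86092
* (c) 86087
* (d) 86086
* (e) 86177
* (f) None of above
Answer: d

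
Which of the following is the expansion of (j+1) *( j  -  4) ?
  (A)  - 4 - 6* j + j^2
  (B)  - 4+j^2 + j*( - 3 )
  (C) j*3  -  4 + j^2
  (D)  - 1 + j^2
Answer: B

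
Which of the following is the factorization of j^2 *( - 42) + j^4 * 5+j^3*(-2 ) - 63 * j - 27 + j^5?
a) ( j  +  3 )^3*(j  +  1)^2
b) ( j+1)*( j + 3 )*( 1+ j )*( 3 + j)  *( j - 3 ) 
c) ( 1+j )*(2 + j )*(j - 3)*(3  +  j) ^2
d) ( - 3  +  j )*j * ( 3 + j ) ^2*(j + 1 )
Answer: b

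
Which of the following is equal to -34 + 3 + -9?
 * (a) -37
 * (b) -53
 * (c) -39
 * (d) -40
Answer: d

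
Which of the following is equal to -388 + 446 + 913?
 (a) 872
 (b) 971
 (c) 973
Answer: b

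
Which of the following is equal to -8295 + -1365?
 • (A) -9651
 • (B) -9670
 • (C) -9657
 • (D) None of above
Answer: D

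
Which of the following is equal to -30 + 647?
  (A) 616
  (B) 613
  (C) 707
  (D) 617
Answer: D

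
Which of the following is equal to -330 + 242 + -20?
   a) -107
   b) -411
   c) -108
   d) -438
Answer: c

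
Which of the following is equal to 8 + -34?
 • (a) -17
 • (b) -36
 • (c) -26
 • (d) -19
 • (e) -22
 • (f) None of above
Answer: c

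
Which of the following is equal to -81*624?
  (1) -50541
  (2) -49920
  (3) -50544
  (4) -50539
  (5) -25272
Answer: 3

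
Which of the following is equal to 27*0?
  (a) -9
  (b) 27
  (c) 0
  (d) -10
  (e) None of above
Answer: c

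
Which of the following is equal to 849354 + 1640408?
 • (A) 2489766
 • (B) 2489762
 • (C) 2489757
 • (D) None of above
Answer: B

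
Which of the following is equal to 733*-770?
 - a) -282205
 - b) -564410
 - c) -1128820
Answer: b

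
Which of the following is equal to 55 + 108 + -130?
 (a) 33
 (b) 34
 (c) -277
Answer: a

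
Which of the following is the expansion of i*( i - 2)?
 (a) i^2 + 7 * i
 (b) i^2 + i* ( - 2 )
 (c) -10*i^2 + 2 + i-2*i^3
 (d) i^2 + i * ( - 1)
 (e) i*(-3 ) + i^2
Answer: b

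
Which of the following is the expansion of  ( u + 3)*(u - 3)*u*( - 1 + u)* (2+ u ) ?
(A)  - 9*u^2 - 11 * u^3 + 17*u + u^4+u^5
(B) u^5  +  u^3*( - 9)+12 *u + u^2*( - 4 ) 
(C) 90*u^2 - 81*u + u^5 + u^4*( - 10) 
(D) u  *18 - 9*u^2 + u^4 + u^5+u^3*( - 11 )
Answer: D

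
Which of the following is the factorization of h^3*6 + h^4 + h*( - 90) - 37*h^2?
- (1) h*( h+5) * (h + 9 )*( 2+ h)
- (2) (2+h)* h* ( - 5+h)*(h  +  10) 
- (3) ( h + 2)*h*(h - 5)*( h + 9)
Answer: 3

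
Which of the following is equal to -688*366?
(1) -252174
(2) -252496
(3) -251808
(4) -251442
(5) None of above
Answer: 3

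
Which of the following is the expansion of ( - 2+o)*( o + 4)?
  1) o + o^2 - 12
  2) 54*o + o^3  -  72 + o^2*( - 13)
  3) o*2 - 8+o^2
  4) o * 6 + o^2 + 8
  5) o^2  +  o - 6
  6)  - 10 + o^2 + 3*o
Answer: 3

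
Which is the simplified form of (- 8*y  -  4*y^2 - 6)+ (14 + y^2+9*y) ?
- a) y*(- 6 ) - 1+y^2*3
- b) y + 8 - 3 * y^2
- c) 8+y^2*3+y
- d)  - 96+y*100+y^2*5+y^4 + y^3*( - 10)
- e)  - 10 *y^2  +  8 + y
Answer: b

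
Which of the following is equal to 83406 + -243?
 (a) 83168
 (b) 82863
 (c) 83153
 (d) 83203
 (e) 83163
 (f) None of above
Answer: e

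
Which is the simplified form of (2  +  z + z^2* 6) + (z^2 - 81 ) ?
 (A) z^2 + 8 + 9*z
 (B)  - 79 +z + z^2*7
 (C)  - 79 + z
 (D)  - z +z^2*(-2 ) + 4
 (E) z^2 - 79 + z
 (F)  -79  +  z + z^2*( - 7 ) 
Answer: B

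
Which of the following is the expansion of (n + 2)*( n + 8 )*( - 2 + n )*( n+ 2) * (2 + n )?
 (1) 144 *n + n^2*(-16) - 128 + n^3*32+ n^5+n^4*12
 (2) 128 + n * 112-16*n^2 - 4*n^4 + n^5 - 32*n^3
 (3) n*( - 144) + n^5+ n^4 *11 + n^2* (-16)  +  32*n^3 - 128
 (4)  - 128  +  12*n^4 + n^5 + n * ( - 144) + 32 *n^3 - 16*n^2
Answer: 4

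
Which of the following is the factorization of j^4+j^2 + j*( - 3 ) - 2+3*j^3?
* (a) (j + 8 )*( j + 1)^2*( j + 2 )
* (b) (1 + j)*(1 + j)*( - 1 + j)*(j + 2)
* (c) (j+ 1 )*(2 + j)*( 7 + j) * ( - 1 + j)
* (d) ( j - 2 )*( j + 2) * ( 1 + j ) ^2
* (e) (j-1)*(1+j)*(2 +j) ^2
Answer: b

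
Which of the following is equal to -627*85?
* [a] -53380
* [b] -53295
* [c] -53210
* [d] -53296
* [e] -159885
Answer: b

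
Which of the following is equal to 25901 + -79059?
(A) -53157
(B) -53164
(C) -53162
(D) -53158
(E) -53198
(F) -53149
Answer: D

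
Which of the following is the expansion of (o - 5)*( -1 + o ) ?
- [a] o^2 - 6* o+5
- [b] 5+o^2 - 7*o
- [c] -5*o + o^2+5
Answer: a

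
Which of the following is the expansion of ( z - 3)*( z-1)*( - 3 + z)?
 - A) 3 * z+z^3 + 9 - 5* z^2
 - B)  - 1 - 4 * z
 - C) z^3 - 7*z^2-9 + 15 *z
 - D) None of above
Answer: C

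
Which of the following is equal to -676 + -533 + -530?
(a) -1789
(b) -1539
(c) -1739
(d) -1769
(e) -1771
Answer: c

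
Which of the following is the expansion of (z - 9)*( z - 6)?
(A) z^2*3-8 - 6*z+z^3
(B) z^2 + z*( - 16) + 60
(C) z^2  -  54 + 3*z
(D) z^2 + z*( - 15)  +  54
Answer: D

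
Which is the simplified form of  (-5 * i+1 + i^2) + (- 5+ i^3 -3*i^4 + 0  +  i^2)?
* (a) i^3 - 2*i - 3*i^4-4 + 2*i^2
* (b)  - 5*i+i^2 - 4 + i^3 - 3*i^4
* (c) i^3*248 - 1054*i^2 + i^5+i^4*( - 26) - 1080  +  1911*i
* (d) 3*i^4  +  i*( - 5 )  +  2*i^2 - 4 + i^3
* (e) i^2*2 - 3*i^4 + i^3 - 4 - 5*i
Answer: e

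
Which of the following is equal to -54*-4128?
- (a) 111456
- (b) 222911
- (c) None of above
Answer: c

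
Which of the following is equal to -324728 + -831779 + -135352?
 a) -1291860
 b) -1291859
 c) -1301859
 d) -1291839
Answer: b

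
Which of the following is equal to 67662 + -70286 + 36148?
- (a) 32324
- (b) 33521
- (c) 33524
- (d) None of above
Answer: c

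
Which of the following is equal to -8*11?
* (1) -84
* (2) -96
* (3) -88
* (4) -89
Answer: 3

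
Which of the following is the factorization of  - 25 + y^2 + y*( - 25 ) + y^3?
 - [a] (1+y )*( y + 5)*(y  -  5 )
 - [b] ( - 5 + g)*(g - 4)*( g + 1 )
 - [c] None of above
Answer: a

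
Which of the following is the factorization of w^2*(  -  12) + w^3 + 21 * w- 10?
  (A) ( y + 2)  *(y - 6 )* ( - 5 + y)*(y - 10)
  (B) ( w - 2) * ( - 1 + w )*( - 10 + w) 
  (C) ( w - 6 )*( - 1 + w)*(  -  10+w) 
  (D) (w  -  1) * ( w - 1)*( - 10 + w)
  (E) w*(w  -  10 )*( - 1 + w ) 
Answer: D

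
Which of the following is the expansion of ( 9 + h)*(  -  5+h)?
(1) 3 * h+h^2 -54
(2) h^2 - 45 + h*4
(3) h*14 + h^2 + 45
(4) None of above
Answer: 2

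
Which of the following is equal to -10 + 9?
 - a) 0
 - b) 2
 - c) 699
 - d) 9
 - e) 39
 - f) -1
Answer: f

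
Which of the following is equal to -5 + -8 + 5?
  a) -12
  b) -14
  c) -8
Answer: c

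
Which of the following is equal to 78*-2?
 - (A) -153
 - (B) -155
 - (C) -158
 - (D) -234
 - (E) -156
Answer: E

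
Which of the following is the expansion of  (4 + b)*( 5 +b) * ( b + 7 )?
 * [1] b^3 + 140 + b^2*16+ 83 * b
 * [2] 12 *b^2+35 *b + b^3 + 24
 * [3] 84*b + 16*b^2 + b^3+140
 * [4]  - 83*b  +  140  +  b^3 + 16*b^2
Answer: 1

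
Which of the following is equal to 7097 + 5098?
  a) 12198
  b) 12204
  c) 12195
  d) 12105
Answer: c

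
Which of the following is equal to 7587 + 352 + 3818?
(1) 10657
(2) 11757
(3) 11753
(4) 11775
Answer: 2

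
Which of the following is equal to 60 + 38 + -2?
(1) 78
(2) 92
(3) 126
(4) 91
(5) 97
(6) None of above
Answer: 6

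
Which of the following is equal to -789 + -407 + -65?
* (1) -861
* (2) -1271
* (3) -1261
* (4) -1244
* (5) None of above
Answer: 3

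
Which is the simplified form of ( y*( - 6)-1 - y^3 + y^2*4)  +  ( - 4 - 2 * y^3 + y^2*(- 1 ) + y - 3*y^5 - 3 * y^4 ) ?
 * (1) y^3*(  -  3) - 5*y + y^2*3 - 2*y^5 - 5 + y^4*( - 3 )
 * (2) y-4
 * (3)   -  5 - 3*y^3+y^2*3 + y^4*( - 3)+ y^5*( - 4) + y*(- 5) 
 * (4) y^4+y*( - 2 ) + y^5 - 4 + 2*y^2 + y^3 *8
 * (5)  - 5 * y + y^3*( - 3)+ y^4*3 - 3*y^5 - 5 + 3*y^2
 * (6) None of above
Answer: 6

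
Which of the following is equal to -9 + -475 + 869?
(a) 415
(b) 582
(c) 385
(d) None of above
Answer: c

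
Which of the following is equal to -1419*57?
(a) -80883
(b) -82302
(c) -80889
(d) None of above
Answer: a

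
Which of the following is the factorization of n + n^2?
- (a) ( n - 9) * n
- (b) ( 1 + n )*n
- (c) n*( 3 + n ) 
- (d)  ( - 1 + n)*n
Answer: b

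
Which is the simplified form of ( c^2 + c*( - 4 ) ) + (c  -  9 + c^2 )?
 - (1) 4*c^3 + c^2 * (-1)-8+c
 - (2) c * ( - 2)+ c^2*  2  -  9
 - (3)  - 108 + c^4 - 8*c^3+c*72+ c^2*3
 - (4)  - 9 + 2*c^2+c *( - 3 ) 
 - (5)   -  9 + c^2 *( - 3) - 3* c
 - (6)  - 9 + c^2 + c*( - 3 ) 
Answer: 4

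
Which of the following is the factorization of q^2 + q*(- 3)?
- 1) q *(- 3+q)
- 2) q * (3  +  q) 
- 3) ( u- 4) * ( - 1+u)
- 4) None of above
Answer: 1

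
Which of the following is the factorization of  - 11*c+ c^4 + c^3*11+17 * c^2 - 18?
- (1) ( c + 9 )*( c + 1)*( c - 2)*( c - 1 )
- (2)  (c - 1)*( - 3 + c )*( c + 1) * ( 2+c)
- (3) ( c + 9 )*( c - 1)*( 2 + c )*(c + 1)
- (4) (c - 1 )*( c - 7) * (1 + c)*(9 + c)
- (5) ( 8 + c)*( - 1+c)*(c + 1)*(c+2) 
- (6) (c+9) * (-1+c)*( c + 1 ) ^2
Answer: 3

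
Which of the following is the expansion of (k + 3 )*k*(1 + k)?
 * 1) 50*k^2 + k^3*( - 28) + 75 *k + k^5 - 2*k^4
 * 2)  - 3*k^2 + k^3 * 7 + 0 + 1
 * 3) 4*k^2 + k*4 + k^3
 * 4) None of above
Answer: 4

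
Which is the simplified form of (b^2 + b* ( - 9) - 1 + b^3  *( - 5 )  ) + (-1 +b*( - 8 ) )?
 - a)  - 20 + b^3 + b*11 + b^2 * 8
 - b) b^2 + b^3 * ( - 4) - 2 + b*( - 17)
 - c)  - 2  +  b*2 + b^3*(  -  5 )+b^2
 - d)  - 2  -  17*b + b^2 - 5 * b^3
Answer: d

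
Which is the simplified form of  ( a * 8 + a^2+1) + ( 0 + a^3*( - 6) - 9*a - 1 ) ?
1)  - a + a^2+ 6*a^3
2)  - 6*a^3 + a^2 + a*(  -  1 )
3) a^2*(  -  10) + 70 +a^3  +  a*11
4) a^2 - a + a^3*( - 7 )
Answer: 2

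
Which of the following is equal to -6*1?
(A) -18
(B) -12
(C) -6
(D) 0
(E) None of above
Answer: C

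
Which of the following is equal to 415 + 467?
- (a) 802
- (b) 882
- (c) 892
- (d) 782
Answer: b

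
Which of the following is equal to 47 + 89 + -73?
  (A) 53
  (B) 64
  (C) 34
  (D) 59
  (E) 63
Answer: E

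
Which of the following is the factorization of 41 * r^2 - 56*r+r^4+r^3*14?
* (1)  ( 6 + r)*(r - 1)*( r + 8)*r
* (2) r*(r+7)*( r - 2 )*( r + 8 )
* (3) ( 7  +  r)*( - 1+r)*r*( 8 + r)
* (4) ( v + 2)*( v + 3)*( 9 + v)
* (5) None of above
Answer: 3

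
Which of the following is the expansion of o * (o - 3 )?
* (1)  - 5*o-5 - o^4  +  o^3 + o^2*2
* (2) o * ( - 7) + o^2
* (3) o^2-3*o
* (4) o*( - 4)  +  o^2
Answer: 3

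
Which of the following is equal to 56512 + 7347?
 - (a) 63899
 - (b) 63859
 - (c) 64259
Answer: b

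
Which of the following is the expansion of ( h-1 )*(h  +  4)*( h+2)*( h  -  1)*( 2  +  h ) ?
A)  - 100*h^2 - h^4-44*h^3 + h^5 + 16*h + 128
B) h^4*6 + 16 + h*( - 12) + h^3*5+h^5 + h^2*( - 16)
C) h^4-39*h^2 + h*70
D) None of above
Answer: B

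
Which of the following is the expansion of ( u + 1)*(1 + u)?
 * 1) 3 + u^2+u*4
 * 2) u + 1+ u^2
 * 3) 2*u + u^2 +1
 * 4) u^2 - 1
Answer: 3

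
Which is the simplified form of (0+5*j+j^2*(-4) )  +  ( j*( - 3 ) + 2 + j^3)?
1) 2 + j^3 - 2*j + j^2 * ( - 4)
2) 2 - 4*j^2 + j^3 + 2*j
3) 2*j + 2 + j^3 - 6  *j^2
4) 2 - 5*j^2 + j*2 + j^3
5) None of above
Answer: 2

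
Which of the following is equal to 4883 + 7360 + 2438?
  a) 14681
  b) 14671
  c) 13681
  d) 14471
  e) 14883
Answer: a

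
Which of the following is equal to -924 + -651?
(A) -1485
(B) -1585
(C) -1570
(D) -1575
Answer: D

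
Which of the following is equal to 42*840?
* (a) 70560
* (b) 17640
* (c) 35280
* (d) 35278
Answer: c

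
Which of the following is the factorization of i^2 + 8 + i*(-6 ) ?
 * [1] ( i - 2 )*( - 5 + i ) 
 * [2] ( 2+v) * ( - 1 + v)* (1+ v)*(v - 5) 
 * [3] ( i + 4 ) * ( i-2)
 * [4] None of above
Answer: 4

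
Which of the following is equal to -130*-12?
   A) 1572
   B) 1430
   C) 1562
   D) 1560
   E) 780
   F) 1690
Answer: D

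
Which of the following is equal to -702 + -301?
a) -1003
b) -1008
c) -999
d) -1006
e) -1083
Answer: a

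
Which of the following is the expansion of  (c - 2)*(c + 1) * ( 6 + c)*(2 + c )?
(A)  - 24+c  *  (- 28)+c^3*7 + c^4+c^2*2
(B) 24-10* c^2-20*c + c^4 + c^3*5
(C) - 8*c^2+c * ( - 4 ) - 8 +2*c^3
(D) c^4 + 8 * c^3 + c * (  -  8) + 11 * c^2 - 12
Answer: A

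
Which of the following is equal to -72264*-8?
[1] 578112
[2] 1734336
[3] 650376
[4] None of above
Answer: 1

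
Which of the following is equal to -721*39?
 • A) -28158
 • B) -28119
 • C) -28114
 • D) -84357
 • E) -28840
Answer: B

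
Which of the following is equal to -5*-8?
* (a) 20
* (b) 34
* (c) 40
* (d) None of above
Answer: c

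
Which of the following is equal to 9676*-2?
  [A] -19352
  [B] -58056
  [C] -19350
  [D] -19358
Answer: A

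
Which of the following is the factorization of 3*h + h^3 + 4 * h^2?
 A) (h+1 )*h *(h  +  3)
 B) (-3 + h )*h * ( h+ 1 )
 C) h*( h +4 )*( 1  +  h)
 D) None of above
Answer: A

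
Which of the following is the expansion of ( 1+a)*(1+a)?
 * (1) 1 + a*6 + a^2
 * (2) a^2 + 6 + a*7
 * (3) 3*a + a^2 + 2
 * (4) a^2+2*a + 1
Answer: 4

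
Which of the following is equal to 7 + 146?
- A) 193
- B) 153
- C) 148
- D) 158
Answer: B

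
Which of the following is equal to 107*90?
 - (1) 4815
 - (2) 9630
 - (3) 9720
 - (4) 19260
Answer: 2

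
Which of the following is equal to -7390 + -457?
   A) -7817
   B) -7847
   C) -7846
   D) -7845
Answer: B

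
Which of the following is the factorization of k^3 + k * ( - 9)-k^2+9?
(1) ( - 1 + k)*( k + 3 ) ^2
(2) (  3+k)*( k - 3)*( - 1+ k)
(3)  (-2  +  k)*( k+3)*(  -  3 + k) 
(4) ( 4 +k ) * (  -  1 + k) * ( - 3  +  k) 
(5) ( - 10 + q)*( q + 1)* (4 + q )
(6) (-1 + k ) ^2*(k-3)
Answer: 2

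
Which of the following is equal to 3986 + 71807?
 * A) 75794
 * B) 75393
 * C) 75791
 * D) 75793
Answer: D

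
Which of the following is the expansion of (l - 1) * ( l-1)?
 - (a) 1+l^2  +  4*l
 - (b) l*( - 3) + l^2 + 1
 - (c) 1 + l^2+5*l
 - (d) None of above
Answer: d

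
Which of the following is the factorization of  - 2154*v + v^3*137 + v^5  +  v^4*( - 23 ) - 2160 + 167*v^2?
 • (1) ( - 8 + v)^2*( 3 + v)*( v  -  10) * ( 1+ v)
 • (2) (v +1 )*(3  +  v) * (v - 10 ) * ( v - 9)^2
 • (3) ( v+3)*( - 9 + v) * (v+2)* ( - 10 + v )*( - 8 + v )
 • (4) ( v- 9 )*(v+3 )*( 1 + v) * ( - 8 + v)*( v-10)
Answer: 4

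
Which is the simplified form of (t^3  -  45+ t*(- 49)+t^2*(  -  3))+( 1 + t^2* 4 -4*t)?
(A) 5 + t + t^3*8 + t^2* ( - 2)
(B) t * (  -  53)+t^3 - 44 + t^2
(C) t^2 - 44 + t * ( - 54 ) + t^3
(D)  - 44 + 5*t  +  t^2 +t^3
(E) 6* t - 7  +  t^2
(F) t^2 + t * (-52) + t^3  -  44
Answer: B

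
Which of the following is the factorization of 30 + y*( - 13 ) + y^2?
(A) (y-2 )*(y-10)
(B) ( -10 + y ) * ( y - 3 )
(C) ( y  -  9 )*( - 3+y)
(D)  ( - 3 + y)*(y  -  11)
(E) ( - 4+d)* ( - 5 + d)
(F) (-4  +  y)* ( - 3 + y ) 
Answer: B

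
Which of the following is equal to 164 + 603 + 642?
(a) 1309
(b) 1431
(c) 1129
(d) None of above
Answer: d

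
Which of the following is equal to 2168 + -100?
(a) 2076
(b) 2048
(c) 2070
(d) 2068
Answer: d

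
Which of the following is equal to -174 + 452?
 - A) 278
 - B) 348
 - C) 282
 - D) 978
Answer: A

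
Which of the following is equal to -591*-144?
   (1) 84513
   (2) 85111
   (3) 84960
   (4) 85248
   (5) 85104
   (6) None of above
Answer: 5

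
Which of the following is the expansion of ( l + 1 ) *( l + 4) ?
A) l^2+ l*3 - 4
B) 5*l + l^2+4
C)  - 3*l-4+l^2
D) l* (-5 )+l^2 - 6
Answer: B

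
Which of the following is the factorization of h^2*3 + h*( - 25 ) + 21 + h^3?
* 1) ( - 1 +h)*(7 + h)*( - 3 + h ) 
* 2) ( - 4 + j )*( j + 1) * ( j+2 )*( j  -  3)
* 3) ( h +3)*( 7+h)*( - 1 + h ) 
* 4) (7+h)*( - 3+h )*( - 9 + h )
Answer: 1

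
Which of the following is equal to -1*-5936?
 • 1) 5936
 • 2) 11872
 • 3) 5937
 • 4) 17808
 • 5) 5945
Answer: 1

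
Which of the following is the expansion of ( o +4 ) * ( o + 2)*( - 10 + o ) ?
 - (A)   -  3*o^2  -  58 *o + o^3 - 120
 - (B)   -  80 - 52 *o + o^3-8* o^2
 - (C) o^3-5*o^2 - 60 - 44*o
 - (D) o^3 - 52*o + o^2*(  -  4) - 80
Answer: D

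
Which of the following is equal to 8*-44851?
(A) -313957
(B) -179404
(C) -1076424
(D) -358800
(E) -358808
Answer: E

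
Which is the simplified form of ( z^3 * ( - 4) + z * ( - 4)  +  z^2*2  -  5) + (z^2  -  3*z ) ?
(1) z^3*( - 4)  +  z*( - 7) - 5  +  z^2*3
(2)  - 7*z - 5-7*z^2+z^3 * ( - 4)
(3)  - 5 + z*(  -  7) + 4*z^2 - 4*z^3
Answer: 1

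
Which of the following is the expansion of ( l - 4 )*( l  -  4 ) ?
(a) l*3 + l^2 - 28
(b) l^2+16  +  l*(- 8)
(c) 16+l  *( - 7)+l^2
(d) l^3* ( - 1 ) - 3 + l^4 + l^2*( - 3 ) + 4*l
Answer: b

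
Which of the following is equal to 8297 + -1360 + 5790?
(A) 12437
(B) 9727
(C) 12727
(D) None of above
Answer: C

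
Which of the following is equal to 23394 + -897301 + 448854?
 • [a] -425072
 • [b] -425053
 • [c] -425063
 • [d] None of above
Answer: b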